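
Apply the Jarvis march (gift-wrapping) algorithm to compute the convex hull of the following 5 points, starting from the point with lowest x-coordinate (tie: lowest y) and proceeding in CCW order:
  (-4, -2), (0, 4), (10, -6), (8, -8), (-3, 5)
Hull (CCW) = [(-4, -2), (8, -8), (10, -6), (0, 4), (-3, 5)]

Jarvis march: at each step, from the current hull vertex p, select the next vertex q as the point such that every other point lies strictly to the left of (or on) the directed line p → q. (Equivalently: for every other point r, the cross product (q − p) × (r − p) ≥ 0.)
Starting point (lowest x, tie lowest y): (-4, -2). Wrap until returning to start. Resulting hull: (-4, -2), (8, -8), (10, -6), (0, 4), (-3, 5).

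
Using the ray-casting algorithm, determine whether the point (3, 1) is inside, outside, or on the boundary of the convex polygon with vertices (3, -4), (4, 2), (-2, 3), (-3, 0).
The point (3, 1) lies strictly inside the polygon

Cast a horizontal ray to the right from the query point and count how many polygon edges it crosses (each edge strictly once or zero times, handled with the usual half-open convention). 
Parity of crossings → odd ⇒ inside.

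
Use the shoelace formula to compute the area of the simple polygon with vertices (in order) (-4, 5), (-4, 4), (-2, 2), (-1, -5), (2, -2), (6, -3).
Area = 26

Shoelace formula: Area = (1/2) |Σ_i (x_i · y_{i+1} − x_{i+1} · y_i)| (indices mod n). Compute each cross term:
  (-4)(4) − (-4)(5) = 4
  (-4)(2) − (-2)(4) = 0
  (-2)(-5) − (-1)(2) = 12
  (-1)(-2) − (2)(-5) = 12
  (2)(-3) − (6)(-2) = 6
  (6)(5) − (-4)(-3) = 18
Sum = 52, so (signed) Area = 52/2 = 26, |Area| = 26.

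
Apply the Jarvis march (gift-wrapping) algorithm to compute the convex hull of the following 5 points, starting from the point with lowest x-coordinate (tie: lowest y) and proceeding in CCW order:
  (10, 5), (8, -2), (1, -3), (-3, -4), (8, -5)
Hull (CCW) = [(-3, -4), (8, -5), (10, 5)]

Jarvis march: at each step, from the current hull vertex p, select the next vertex q as the point such that every other point lies strictly to the left of (or on) the directed line p → q. (Equivalently: for every other point r, the cross product (q − p) × (r − p) ≥ 0.)
Starting point (lowest x, tie lowest y): (-3, -4). Wrap until returning to start. Resulting hull: (-3, -4), (8, -5), (10, 5).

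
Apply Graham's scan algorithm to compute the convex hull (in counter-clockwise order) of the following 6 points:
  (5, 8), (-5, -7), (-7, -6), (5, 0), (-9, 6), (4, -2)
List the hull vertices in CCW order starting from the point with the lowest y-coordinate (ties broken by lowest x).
Hull (CCW) = [(-5, -7), (4, -2), (5, 0), (5, 8), (-9, 6), (-7, -6)]

Graham scan procedure:
  1. Find the pivot p₀ = point with lowest y (tie → lowest x): (-5, -7).
  2. Sort the remaining points by polar angle around p₀.
  3. Walk through sorted points, maintaining a stack; pop the top while the last three entries make a non-left turn (cross product ≤ 0).
  4. Final stack is the convex hull in CCW order: (-5, -7), (4, -2), (5, 0), (5, 8), (-9, 6), (-7, -6).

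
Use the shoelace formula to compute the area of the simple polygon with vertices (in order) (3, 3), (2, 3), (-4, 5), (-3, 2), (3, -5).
Area = 65/2

Shoelace formula: Area = (1/2) |Σ_i (x_i · y_{i+1} − x_{i+1} · y_i)| (indices mod n). Compute each cross term:
  (3)(3) − (2)(3) = 3
  (2)(5) − (-4)(3) = 22
  (-4)(2) − (-3)(5) = 7
  (-3)(-5) − (3)(2) = 9
  (3)(3) − (3)(-5) = 24
Sum = 65, so (signed) Area = 65/2 = 65/2, |Area| = 65/2.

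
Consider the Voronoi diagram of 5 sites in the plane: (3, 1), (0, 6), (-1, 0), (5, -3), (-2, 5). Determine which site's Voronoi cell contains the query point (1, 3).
Nearest site = (3, 1)

The Voronoi cell of site s contains exactly those query points closer to s than to any other site. Compute squared distances from q = (1, 3) to each site:
  (3 − 1)² + (1 − 3)² = 8
  (0 − 1)² + (6 − 3)² = 10
  (-2 − 1)² + (5 − 3)² = 13
  (-1 − 1)² + (0 − 3)² = 13
  (5 − 1)² + (-3 − 3)² = 52
Minimum is attained by (3, 1), so q lies in its Voronoi cell.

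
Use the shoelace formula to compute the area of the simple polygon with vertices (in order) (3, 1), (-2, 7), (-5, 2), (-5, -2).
Area = 75/2

Shoelace formula: Area = (1/2) |Σ_i (x_i · y_{i+1} − x_{i+1} · y_i)| (indices mod n). Compute each cross term:
  (3)(7) − (-2)(1) = 23
  (-2)(2) − (-5)(7) = 31
  (-5)(-2) − (-5)(2) = 20
  (-5)(1) − (3)(-2) = 1
Sum = 75, so (signed) Area = 75/2 = 75/2, |Area| = 75/2.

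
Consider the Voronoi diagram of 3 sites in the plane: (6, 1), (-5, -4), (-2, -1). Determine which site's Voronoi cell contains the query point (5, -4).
Nearest site = (6, 1)

The Voronoi cell of site s contains exactly those query points closer to s than to any other site. Compute squared distances from q = (5, -4) to each site:
  (6 − 5)² + (1 − -4)² = 26
  (-2 − 5)² + (-1 − -4)² = 58
  (-5 − 5)² + (-4 − -4)² = 100
Minimum is attained by (6, 1), so q lies in its Voronoi cell.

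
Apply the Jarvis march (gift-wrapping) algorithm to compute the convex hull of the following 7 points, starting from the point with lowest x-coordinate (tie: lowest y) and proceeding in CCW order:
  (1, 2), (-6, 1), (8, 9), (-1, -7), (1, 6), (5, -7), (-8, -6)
Hull (CCW) = [(-8, -6), (-1, -7), (5, -7), (8, 9), (1, 6), (-6, 1)]

Jarvis march: at each step, from the current hull vertex p, select the next vertex q as the point such that every other point lies strictly to the left of (or on) the directed line p → q. (Equivalently: for every other point r, the cross product (q − p) × (r − p) ≥ 0.)
Starting point (lowest x, tie lowest y): (-8, -6). Wrap until returning to start. Resulting hull: (-8, -6), (-1, -7), (5, -7), (8, 9), (1, 6), (-6, 1).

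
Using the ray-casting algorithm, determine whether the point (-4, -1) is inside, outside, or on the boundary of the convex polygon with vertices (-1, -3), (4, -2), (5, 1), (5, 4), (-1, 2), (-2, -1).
The point (-4, -1) lies strictly outside the polygon

Cast a horizontal ray to the right from the query point and count how many polygon edges it crosses (each edge strictly once or zero times, handled with the usual half-open convention). 
Parity of crossings → even ⇒ outside.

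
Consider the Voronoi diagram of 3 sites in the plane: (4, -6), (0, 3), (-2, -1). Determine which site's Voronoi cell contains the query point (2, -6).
Nearest site = (4, -6)

The Voronoi cell of site s contains exactly those query points closer to s than to any other site. Compute squared distances from q = (2, -6) to each site:
  (4 − 2)² + (-6 − -6)² = 4
  (-2 − 2)² + (-1 − -6)² = 41
  (0 − 2)² + (3 − -6)² = 85
Minimum is attained by (4, -6), so q lies in its Voronoi cell.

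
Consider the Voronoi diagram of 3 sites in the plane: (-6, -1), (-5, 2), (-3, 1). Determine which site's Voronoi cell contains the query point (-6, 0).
Nearest site = (-6, -1)

The Voronoi cell of site s contains exactly those query points closer to s than to any other site. Compute squared distances from q = (-6, 0) to each site:
  (-6 − -6)² + (-1 − 0)² = 1
  (-5 − -6)² + (2 − 0)² = 5
  (-3 − -6)² + (1 − 0)² = 10
Minimum is attained by (-6, -1), so q lies in its Voronoi cell.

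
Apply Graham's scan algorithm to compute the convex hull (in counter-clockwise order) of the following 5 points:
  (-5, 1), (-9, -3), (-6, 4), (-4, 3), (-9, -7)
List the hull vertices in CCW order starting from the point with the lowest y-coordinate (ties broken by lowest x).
Hull (CCW) = [(-9, -7), (-4, 3), (-6, 4), (-9, -3)]

Graham scan procedure:
  1. Find the pivot p₀ = point with lowest y (tie → lowest x): (-9, -7).
  2. Sort the remaining points by polar angle around p₀.
  3. Walk through sorted points, maintaining a stack; pop the top while the last three entries make a non-left turn (cross product ≤ 0).
  4. Final stack is the convex hull in CCW order: (-9, -7), (-4, 3), (-6, 4), (-9, -3).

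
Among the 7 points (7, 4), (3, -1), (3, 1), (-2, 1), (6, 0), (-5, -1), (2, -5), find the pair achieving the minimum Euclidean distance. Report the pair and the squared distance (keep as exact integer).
Pair = ((3, -1), (3, 1)); squared distance = 4

Compute all C(7, 2) = 21 pairwise squared distances (x_i − x_j)² + (y_i − y_j)². The minimum is 4, attained by the pair ((3, -1), (3, 1)).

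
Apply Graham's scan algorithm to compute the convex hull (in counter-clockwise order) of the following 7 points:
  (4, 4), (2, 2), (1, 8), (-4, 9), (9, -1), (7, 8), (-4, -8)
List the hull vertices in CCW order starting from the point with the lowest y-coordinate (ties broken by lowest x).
Hull (CCW) = [(-4, -8), (9, -1), (7, 8), (-4, 9)]

Graham scan procedure:
  1. Find the pivot p₀ = point with lowest y (tie → lowest x): (-4, -8).
  2. Sort the remaining points by polar angle around p₀.
  3. Walk through sorted points, maintaining a stack; pop the top while the last three entries make a non-left turn (cross product ≤ 0).
  4. Final stack is the convex hull in CCW order: (-4, -8), (9, -1), (7, 8), (-4, 9).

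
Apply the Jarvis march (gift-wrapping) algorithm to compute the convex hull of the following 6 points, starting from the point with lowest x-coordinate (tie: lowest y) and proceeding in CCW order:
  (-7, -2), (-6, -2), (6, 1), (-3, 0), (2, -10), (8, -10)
Hull (CCW) = [(-7, -2), (2, -10), (8, -10), (6, 1), (-3, 0)]

Jarvis march: at each step, from the current hull vertex p, select the next vertex q as the point such that every other point lies strictly to the left of (or on) the directed line p → q. (Equivalently: for every other point r, the cross product (q − p) × (r − p) ≥ 0.)
Starting point (lowest x, tie lowest y): (-7, -2). Wrap until returning to start. Resulting hull: (-7, -2), (2, -10), (8, -10), (6, 1), (-3, 0).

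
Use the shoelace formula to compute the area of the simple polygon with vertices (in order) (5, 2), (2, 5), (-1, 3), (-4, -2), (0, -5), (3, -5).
Area = 56

Shoelace formula: Area = (1/2) |Σ_i (x_i · y_{i+1} − x_{i+1} · y_i)| (indices mod n). Compute each cross term:
  (5)(5) − (2)(2) = 21
  (2)(3) − (-1)(5) = 11
  (-1)(-2) − (-4)(3) = 14
  (-4)(-5) − (0)(-2) = 20
  (0)(-5) − (3)(-5) = 15
  (3)(2) − (5)(-5) = 31
Sum = 112, so (signed) Area = 112/2 = 56, |Area| = 56.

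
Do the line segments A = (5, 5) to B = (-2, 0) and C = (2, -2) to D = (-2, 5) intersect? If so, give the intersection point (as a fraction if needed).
Yes; intersection at (2/69, 100/69) (t = 49/69 on AB, s = 34/69 on CD)

Parametrize AB as A + t(B − A) = (5 + -7 t, 5 + -5 t) and CD as C + s(D − C) = (2 + -4 s, -2 + 7 s). Solve the linear system for (t, s). Determinant = 69 ≠ 0, so a unique intersection of the containing lines exists. Solution: t = 49/69, s = 34/69 — both in [0, 1], so the segments cross. Intersection point: (2/69, 100/69).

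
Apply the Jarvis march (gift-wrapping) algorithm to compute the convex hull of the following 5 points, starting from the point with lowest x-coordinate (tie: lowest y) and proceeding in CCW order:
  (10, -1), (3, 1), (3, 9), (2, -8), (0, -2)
Hull (CCW) = [(0, -2), (2, -8), (10, -1), (3, 9)]

Jarvis march: at each step, from the current hull vertex p, select the next vertex q as the point such that every other point lies strictly to the left of (or on) the directed line p → q. (Equivalently: for every other point r, the cross product (q − p) × (r − p) ≥ 0.)
Starting point (lowest x, tie lowest y): (0, -2). Wrap until returning to start. Resulting hull: (0, -2), (2, -8), (10, -1), (3, 9).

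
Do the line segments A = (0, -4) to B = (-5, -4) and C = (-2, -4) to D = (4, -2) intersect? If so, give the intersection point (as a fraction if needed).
Yes; intersection at (-2, -4) (t = 2/5 on AB, s = 0 on CD)

Parametrize AB as A + t(B − A) = (0 + -5 t, -4 + 0 t) and CD as C + s(D − C) = (-2 + 6 s, -4 + 2 s). Solve the linear system for (t, s). Determinant = 10 ≠ 0, so a unique intersection of the containing lines exists. Solution: t = 2/5, s = 0 — both in [0, 1], so the segments cross. Intersection point: (-2, -4).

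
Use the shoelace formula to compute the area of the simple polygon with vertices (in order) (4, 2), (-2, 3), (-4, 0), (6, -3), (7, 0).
Area = 75/2

Shoelace formula: Area = (1/2) |Σ_i (x_i · y_{i+1} − x_{i+1} · y_i)| (indices mod n). Compute each cross term:
  (4)(3) − (-2)(2) = 16
  (-2)(0) − (-4)(3) = 12
  (-4)(-3) − (6)(0) = 12
  (6)(0) − (7)(-3) = 21
  (7)(2) − (4)(0) = 14
Sum = 75, so (signed) Area = 75/2 = 75/2, |Area| = 75/2.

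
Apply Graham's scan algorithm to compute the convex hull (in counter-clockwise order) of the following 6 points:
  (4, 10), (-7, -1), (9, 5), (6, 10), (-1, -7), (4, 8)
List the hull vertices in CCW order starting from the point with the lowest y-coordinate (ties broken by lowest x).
Hull (CCW) = [(-1, -7), (9, 5), (6, 10), (4, 10), (-7, -1)]

Graham scan procedure:
  1. Find the pivot p₀ = point with lowest y (tie → lowest x): (-1, -7).
  2. Sort the remaining points by polar angle around p₀.
  3. Walk through sorted points, maintaining a stack; pop the top while the last three entries make a non-left turn (cross product ≤ 0).
  4. Final stack is the convex hull in CCW order: (-1, -7), (9, 5), (6, 10), (4, 10), (-7, -1).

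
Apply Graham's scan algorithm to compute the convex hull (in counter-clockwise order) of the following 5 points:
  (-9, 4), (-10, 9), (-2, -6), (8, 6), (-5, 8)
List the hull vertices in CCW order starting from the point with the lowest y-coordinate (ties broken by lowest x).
Hull (CCW) = [(-2, -6), (8, 6), (-10, 9), (-9, 4)]

Graham scan procedure:
  1. Find the pivot p₀ = point with lowest y (tie → lowest x): (-2, -6).
  2. Sort the remaining points by polar angle around p₀.
  3. Walk through sorted points, maintaining a stack; pop the top while the last three entries make a non-left turn (cross product ≤ 0).
  4. Final stack is the convex hull in CCW order: (-2, -6), (8, 6), (-10, 9), (-9, 4).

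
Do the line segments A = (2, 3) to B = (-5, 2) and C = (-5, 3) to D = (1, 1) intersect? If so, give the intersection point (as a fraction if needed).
Yes; intersection at (-29/10, 23/10) (t = 7/10 on AB, s = 7/20 on CD)

Parametrize AB as A + t(B − A) = (2 + -7 t, 3 + -1 t) and CD as C + s(D − C) = (-5 + 6 s, 3 + -2 s). Solve the linear system for (t, s). Determinant = -20 ≠ 0, so a unique intersection of the containing lines exists. Solution: t = 7/10, s = 7/20 — both in [0, 1], so the segments cross. Intersection point: (-29/10, 23/10).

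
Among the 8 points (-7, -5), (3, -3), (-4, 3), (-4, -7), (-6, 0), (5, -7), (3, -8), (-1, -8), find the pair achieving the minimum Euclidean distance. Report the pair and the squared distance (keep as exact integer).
Pair = ((5, -7), (3, -8)); squared distance = 5

Compute all C(8, 2) = 28 pairwise squared distances (x_i − x_j)² + (y_i − y_j)². The minimum is 5, attained by the pair ((5, -7), (3, -8)).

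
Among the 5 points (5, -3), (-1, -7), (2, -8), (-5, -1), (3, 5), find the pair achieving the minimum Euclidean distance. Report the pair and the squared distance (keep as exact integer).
Pair = ((-1, -7), (2, -8)); squared distance = 10

Compute all C(5, 2) = 10 pairwise squared distances (x_i − x_j)² + (y_i − y_j)². The minimum is 10, attained by the pair ((-1, -7), (2, -8)).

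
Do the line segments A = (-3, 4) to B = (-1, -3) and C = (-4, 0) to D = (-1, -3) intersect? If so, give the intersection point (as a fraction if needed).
Yes; intersection at (-1, -3) (t = 1 on AB, s = 1 on CD)

Parametrize AB as A + t(B − A) = (-3 + 2 t, 4 + -7 t) and CD as C + s(D − C) = (-4 + 3 s, 0 + -3 s). Solve the linear system for (t, s). Determinant = -15 ≠ 0, so a unique intersection of the containing lines exists. Solution: t = 1, s = 1 — both in [0, 1], so the segments cross. Intersection point: (-1, -3).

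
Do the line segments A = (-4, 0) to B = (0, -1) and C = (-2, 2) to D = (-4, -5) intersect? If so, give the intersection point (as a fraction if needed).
Yes; intersection at (-8/3, -1/3) (t = 1/3 on AB, s = 1/3 on CD)

Parametrize AB as A + t(B − A) = (-4 + 4 t, 0 + -1 t) and CD as C + s(D − C) = (-2 + -2 s, 2 + -7 s). Solve the linear system for (t, s). Determinant = 30 ≠ 0, so a unique intersection of the containing lines exists. Solution: t = 1/3, s = 1/3 — both in [0, 1], so the segments cross. Intersection point: (-8/3, -1/3).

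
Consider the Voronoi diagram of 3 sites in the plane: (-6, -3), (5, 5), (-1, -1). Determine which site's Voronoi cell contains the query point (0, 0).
Nearest site = (-1, -1)

The Voronoi cell of site s contains exactly those query points closer to s than to any other site. Compute squared distances from q = (0, 0) to each site:
  (-1 − 0)² + (-1 − 0)² = 2
  (-6 − 0)² + (-3 − 0)² = 45
  (5 − 0)² + (5 − 0)² = 50
Minimum is attained by (-1, -1), so q lies in its Voronoi cell.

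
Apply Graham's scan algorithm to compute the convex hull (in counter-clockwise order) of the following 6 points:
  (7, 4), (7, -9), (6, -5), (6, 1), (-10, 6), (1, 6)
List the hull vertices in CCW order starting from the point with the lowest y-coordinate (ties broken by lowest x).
Hull (CCW) = [(7, -9), (7, 4), (1, 6), (-10, 6)]

Graham scan procedure:
  1. Find the pivot p₀ = point with lowest y (tie → lowest x): (7, -9).
  2. Sort the remaining points by polar angle around p₀.
  3. Walk through sorted points, maintaining a stack; pop the top while the last three entries make a non-left turn (cross product ≤ 0).
  4. Final stack is the convex hull in CCW order: (7, -9), (7, 4), (1, 6), (-10, 6).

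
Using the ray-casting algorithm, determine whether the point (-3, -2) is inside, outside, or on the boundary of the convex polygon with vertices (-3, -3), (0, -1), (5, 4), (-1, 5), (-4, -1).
The point (-3, -2) lies strictly inside the polygon

Cast a horizontal ray to the right from the query point and count how many polygon edges it crosses (each edge strictly once or zero times, handled with the usual half-open convention). 
Parity of crossings → odd ⇒ inside.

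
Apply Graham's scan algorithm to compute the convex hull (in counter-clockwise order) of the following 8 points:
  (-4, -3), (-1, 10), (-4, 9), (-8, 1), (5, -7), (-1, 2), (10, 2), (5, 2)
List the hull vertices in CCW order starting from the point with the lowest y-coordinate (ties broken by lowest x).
Hull (CCW) = [(5, -7), (10, 2), (-1, 10), (-4, 9), (-8, 1), (-4, -3)]

Graham scan procedure:
  1. Find the pivot p₀ = point with lowest y (tie → lowest x): (5, -7).
  2. Sort the remaining points by polar angle around p₀.
  3. Walk through sorted points, maintaining a stack; pop the top while the last three entries make a non-left turn (cross product ≤ 0).
  4. Final stack is the convex hull in CCW order: (5, -7), (10, 2), (-1, 10), (-4, 9), (-8, 1), (-4, -3).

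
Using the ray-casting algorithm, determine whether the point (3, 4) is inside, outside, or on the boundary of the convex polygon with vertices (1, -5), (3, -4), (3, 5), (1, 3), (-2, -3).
The point (3, 4) lies on the polygon boundary

Boundary check: the query satisfies the collinearity and bounding-box conditions for some polygon edge, so it lies exactly on the boundary.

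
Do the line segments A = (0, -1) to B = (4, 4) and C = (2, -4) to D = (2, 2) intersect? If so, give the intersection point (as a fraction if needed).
Yes; intersection at (2, 3/2) (t = 1/2 on AB, s = 11/12 on CD)

Parametrize AB as A + t(B − A) = (0 + 4 t, -1 + 5 t) and CD as C + s(D − C) = (2 + 0 s, -4 + 6 s). Solve the linear system for (t, s). Determinant = -24 ≠ 0, so a unique intersection of the containing lines exists. Solution: t = 1/2, s = 11/12 — both in [0, 1], so the segments cross. Intersection point: (2, 3/2).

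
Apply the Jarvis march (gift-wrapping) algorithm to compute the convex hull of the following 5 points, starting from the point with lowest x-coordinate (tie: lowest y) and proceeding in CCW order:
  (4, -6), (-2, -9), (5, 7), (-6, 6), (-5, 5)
Hull (CCW) = [(-6, 6), (-2, -9), (4, -6), (5, 7)]

Jarvis march: at each step, from the current hull vertex p, select the next vertex q as the point such that every other point lies strictly to the left of (or on) the directed line p → q. (Equivalently: for every other point r, the cross product (q − p) × (r − p) ≥ 0.)
Starting point (lowest x, tie lowest y): (-6, 6). Wrap until returning to start. Resulting hull: (-6, 6), (-2, -9), (4, -6), (5, 7).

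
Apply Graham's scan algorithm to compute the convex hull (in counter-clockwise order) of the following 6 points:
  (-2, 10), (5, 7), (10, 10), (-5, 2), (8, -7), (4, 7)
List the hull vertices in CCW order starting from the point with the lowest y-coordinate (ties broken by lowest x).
Hull (CCW) = [(8, -7), (10, 10), (-2, 10), (-5, 2)]

Graham scan procedure:
  1. Find the pivot p₀ = point with lowest y (tie → lowest x): (8, -7).
  2. Sort the remaining points by polar angle around p₀.
  3. Walk through sorted points, maintaining a stack; pop the top while the last three entries make a non-left turn (cross product ≤ 0).
  4. Final stack is the convex hull in CCW order: (8, -7), (10, 10), (-2, 10), (-5, 2).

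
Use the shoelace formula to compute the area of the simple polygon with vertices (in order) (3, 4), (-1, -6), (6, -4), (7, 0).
Area = 41

Shoelace formula: Area = (1/2) |Σ_i (x_i · y_{i+1} − x_{i+1} · y_i)| (indices mod n). Compute each cross term:
  (3)(-6) − (-1)(4) = -14
  (-1)(-4) − (6)(-6) = 40
  (6)(0) − (7)(-4) = 28
  (7)(4) − (3)(0) = 28
Sum = 82, so (signed) Area = 82/2 = 41, |Area| = 41.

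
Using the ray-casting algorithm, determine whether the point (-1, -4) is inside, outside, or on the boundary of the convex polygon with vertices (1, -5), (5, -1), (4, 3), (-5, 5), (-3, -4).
The point (-1, -4) lies strictly inside the polygon

Cast a horizontal ray to the right from the query point and count how many polygon edges it crosses (each edge strictly once or zero times, handled with the usual half-open convention). 
Parity of crossings → odd ⇒ inside.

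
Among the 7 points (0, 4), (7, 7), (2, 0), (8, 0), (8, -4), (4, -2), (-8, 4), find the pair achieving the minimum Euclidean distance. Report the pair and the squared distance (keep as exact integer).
Pair = ((2, 0), (4, -2)); squared distance = 8

Compute all C(7, 2) = 21 pairwise squared distances (x_i − x_j)² + (y_i − y_j)². The minimum is 8, attained by the pair ((2, 0), (4, -2)).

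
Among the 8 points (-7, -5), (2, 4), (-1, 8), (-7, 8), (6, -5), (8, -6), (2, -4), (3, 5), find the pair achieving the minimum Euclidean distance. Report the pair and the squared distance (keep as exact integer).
Pair = ((2, 4), (3, 5)); squared distance = 2

Compute all C(8, 2) = 28 pairwise squared distances (x_i − x_j)² + (y_i − y_j)². The minimum is 2, attained by the pair ((2, 4), (3, 5)).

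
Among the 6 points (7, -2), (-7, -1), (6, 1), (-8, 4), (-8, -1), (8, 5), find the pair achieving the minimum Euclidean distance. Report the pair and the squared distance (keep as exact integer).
Pair = ((-7, -1), (-8, -1)); squared distance = 1

Compute all C(6, 2) = 15 pairwise squared distances (x_i − x_j)² + (y_i − y_j)². The minimum is 1, attained by the pair ((-7, -1), (-8, -1)).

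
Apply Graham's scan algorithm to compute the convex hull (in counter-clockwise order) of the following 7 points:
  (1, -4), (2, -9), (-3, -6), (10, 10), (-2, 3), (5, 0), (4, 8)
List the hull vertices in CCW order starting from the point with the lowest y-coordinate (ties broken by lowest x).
Hull (CCW) = [(2, -9), (10, 10), (4, 8), (-2, 3), (-3, -6)]

Graham scan procedure:
  1. Find the pivot p₀ = point with lowest y (tie → lowest x): (2, -9).
  2. Sort the remaining points by polar angle around p₀.
  3. Walk through sorted points, maintaining a stack; pop the top while the last three entries make a non-left turn (cross product ≤ 0).
  4. Final stack is the convex hull in CCW order: (2, -9), (10, 10), (4, 8), (-2, 3), (-3, -6).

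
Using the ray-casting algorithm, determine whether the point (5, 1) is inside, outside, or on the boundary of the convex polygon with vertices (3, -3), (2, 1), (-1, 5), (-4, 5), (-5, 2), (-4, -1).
The point (5, 1) lies strictly outside the polygon

Cast a horizontal ray to the right from the query point and count how many polygon edges it crosses (each edge strictly once or zero times, handled with the usual half-open convention). 
Parity of crossings → even ⇒ outside.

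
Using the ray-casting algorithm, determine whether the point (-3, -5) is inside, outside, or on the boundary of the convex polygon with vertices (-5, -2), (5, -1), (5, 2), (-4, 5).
The point (-3, -5) lies strictly outside the polygon

Cast a horizontal ray to the right from the query point and count how many polygon edges it crosses (each edge strictly once or zero times, handled with the usual half-open convention). 
Parity of crossings → even ⇒ outside.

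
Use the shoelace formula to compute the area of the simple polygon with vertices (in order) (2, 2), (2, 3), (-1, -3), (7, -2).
Area = 20

Shoelace formula: Area = (1/2) |Σ_i (x_i · y_{i+1} − x_{i+1} · y_i)| (indices mod n). Compute each cross term:
  (2)(3) − (2)(2) = 2
  (2)(-3) − (-1)(3) = -3
  (-1)(-2) − (7)(-3) = 23
  (7)(2) − (2)(-2) = 18
Sum = 40, so (signed) Area = 40/2 = 20, |Area| = 20.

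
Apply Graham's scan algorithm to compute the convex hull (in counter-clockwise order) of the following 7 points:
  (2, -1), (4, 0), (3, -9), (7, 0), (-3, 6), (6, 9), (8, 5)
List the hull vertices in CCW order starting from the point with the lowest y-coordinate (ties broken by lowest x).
Hull (CCW) = [(3, -9), (7, 0), (8, 5), (6, 9), (-3, 6)]

Graham scan procedure:
  1. Find the pivot p₀ = point with lowest y (tie → lowest x): (3, -9).
  2. Sort the remaining points by polar angle around p₀.
  3. Walk through sorted points, maintaining a stack; pop the top while the last three entries make a non-left turn (cross product ≤ 0).
  4. Final stack is the convex hull in CCW order: (3, -9), (7, 0), (8, 5), (6, 9), (-3, 6).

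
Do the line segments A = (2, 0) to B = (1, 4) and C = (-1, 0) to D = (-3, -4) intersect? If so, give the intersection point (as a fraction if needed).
No (intersection of containing lines falls outside at least one segment)

Parametrize and solve: t = 1, s = -1. At least one of these is outside [0, 1], so the segments do not intersect.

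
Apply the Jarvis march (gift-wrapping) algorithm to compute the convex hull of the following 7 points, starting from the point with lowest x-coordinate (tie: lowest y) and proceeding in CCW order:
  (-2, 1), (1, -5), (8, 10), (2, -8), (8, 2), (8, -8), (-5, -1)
Hull (CCW) = [(-5, -1), (2, -8), (8, -8), (8, 10)]

Jarvis march: at each step, from the current hull vertex p, select the next vertex q as the point such that every other point lies strictly to the left of (or on) the directed line p → q. (Equivalently: for every other point r, the cross product (q − p) × (r − p) ≥ 0.)
Starting point (lowest x, tie lowest y): (-5, -1). Wrap until returning to start. Resulting hull: (-5, -1), (2, -8), (8, -8), (8, 10).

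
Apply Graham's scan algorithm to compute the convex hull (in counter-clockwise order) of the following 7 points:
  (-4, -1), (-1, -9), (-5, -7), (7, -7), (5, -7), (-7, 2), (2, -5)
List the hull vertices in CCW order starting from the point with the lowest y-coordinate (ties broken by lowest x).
Hull (CCW) = [(-1, -9), (7, -7), (-7, 2), (-5, -7)]

Graham scan procedure:
  1. Find the pivot p₀ = point with lowest y (tie → lowest x): (-1, -9).
  2. Sort the remaining points by polar angle around p₀.
  3. Walk through sorted points, maintaining a stack; pop the top while the last three entries make a non-left turn (cross product ≤ 0).
  4. Final stack is the convex hull in CCW order: (-1, -9), (7, -7), (-7, 2), (-5, -7).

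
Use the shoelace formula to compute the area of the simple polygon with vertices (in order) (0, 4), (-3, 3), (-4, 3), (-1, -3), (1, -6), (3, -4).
Area = 65/2

Shoelace formula: Area = (1/2) |Σ_i (x_i · y_{i+1} − x_{i+1} · y_i)| (indices mod n). Compute each cross term:
  (0)(3) − (-3)(4) = 12
  (-3)(3) − (-4)(3) = 3
  (-4)(-3) − (-1)(3) = 15
  (-1)(-6) − (1)(-3) = 9
  (1)(-4) − (3)(-6) = 14
  (3)(4) − (0)(-4) = 12
Sum = 65, so (signed) Area = 65/2 = 65/2, |Area| = 65/2.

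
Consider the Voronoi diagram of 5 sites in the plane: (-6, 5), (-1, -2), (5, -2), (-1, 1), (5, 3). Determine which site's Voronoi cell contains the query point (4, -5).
Nearest site = (5, -2)

The Voronoi cell of site s contains exactly those query points closer to s than to any other site. Compute squared distances from q = (4, -5) to each site:
  (5 − 4)² + (-2 − -5)² = 10
  (-1 − 4)² + (-2 − -5)² = 34
  (-1 − 4)² + (1 − -5)² = 61
  (5 − 4)² + (3 − -5)² = 65
  (-6 − 4)² + (5 − -5)² = 200
Minimum is attained by (5, -2), so q lies in its Voronoi cell.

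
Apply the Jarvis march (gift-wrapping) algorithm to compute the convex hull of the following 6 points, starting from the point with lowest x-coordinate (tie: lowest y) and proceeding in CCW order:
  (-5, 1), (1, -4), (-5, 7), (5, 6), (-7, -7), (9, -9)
Hull (CCW) = [(-7, -7), (9, -9), (5, 6), (-5, 7)]

Jarvis march: at each step, from the current hull vertex p, select the next vertex q as the point such that every other point lies strictly to the left of (or on) the directed line p → q. (Equivalently: for every other point r, the cross product (q − p) × (r − p) ≥ 0.)
Starting point (lowest x, tie lowest y): (-7, -7). Wrap until returning to start. Resulting hull: (-7, -7), (9, -9), (5, 6), (-5, 7).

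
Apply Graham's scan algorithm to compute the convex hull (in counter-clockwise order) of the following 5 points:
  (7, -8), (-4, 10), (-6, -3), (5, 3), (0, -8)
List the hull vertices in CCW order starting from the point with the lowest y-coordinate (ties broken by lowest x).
Hull (CCW) = [(0, -8), (7, -8), (5, 3), (-4, 10), (-6, -3)]

Graham scan procedure:
  1. Find the pivot p₀ = point with lowest y (tie → lowest x): (0, -8).
  2. Sort the remaining points by polar angle around p₀.
  3. Walk through sorted points, maintaining a stack; pop the top while the last three entries make a non-left turn (cross product ≤ 0).
  4. Final stack is the convex hull in CCW order: (0, -8), (7, -8), (5, 3), (-4, 10), (-6, -3).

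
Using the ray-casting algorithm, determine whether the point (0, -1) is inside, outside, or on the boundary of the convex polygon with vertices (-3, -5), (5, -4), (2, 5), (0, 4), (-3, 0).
The point (0, -1) lies strictly inside the polygon

Cast a horizontal ray to the right from the query point and count how many polygon edges it crosses (each edge strictly once or zero times, handled with the usual half-open convention). 
Parity of crossings → odd ⇒ inside.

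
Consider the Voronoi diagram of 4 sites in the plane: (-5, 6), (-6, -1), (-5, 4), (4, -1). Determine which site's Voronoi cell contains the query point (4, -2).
Nearest site = (4, -1)

The Voronoi cell of site s contains exactly those query points closer to s than to any other site. Compute squared distances from q = (4, -2) to each site:
  (4 − 4)² + (-1 − -2)² = 1
  (-6 − 4)² + (-1 − -2)² = 101
  (-5 − 4)² + (4 − -2)² = 117
  (-5 − 4)² + (6 − -2)² = 145
Minimum is attained by (4, -1), so q lies in its Voronoi cell.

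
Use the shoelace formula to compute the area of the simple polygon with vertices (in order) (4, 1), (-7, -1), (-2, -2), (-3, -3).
Area = 12

Shoelace formula: Area = (1/2) |Σ_i (x_i · y_{i+1} − x_{i+1} · y_i)| (indices mod n). Compute each cross term:
  (4)(-1) − (-7)(1) = 3
  (-7)(-2) − (-2)(-1) = 12
  (-2)(-3) − (-3)(-2) = 0
  (-3)(1) − (4)(-3) = 9
Sum = 24, so (signed) Area = 24/2 = 12, |Area| = 12.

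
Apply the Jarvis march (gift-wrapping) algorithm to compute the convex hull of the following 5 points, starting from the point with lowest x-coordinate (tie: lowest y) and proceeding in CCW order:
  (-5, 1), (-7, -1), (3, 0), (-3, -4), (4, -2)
Hull (CCW) = [(-7, -1), (-3, -4), (4, -2), (3, 0), (-5, 1)]

Jarvis march: at each step, from the current hull vertex p, select the next vertex q as the point such that every other point lies strictly to the left of (or on) the directed line p → q. (Equivalently: for every other point r, the cross product (q − p) × (r − p) ≥ 0.)
Starting point (lowest x, tie lowest y): (-7, -1). Wrap until returning to start. Resulting hull: (-7, -1), (-3, -4), (4, -2), (3, 0), (-5, 1).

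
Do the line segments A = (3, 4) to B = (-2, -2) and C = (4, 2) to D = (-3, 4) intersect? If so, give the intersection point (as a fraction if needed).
Yes; intersection at (24/13, 34/13) (t = 3/13 on AB, s = 4/13 on CD)

Parametrize AB as A + t(B − A) = (3 + -5 t, 4 + -6 t) and CD as C + s(D − C) = (4 + -7 s, 2 + 2 s). Solve the linear system for (t, s). Determinant = 52 ≠ 0, so a unique intersection of the containing lines exists. Solution: t = 3/13, s = 4/13 — both in [0, 1], so the segments cross. Intersection point: (24/13, 34/13).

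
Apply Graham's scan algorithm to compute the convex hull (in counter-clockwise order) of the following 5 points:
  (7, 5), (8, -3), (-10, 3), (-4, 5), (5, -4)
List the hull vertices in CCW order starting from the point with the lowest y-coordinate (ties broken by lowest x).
Hull (CCW) = [(5, -4), (8, -3), (7, 5), (-4, 5), (-10, 3)]

Graham scan procedure:
  1. Find the pivot p₀ = point with lowest y (tie → lowest x): (5, -4).
  2. Sort the remaining points by polar angle around p₀.
  3. Walk through sorted points, maintaining a stack; pop the top while the last three entries make a non-left turn (cross product ≤ 0).
  4. Final stack is the convex hull in CCW order: (5, -4), (8, -3), (7, 5), (-4, 5), (-10, 3).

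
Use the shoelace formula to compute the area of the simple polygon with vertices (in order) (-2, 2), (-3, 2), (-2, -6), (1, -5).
Area = 16

Shoelace formula: Area = (1/2) |Σ_i (x_i · y_{i+1} − x_{i+1} · y_i)| (indices mod n). Compute each cross term:
  (-2)(2) − (-3)(2) = 2
  (-3)(-6) − (-2)(2) = 22
  (-2)(-5) − (1)(-6) = 16
  (1)(2) − (-2)(-5) = -8
Sum = 32, so (signed) Area = 32/2 = 16, |Area| = 16.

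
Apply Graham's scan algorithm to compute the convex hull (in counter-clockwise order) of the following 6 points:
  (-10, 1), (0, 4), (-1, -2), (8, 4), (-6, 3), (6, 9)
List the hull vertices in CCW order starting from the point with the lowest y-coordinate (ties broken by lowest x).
Hull (CCW) = [(-1, -2), (8, 4), (6, 9), (-10, 1)]

Graham scan procedure:
  1. Find the pivot p₀ = point with lowest y (tie → lowest x): (-1, -2).
  2. Sort the remaining points by polar angle around p₀.
  3. Walk through sorted points, maintaining a stack; pop the top while the last three entries make a non-left turn (cross product ≤ 0).
  4. Final stack is the convex hull in CCW order: (-1, -2), (8, 4), (6, 9), (-10, 1).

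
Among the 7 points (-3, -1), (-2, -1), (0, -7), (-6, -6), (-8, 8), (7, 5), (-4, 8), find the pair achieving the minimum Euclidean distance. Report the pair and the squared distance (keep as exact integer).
Pair = ((-3, -1), (-2, -1)); squared distance = 1

Compute all C(7, 2) = 21 pairwise squared distances (x_i − x_j)² + (y_i − y_j)². The minimum is 1, attained by the pair ((-3, -1), (-2, -1)).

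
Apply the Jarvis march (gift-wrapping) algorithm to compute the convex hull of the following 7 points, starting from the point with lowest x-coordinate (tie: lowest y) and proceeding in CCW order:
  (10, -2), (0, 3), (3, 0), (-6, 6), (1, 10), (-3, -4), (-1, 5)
Hull (CCW) = [(-6, 6), (-3, -4), (10, -2), (1, 10)]

Jarvis march: at each step, from the current hull vertex p, select the next vertex q as the point such that every other point lies strictly to the left of (or on) the directed line p → q. (Equivalently: for every other point r, the cross product (q − p) × (r − p) ≥ 0.)
Starting point (lowest x, tie lowest y): (-6, 6). Wrap until returning to start. Resulting hull: (-6, 6), (-3, -4), (10, -2), (1, 10).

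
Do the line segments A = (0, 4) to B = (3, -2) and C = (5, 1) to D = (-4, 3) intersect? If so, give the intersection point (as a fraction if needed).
Yes; intersection at (17/16, 15/8) (t = 17/48 on AB, s = 7/16 on CD)

Parametrize AB as A + t(B − A) = (0 + 3 t, 4 + -6 t) and CD as C + s(D − C) = (5 + -9 s, 1 + 2 s). Solve the linear system for (t, s). Determinant = 48 ≠ 0, so a unique intersection of the containing lines exists. Solution: t = 17/48, s = 7/16 — both in [0, 1], so the segments cross. Intersection point: (17/16, 15/8).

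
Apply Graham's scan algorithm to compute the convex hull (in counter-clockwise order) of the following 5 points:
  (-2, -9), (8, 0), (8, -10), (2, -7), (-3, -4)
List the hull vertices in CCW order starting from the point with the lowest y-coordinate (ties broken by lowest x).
Hull (CCW) = [(8, -10), (8, 0), (-3, -4), (-2, -9)]

Graham scan procedure:
  1. Find the pivot p₀ = point with lowest y (tie → lowest x): (8, -10).
  2. Sort the remaining points by polar angle around p₀.
  3. Walk through sorted points, maintaining a stack; pop the top while the last three entries make a non-left turn (cross product ≤ 0).
  4. Final stack is the convex hull in CCW order: (8, -10), (8, 0), (-3, -4), (-2, -9).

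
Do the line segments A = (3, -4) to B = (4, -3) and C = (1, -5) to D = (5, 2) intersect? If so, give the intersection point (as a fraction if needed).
No (intersection of containing lines falls outside at least one segment)

Parametrize and solve: t = -10/3, s = -1/3. At least one of these is outside [0, 1], so the segments do not intersect.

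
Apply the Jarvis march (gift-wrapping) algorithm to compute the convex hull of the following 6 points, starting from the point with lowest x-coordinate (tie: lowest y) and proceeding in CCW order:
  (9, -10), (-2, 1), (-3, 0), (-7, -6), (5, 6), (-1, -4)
Hull (CCW) = [(-7, -6), (9, -10), (5, 6), (-2, 1), (-3, 0)]

Jarvis march: at each step, from the current hull vertex p, select the next vertex q as the point such that every other point lies strictly to the left of (or on) the directed line p → q. (Equivalently: for every other point r, the cross product (q − p) × (r − p) ≥ 0.)
Starting point (lowest x, tie lowest y): (-7, -6). Wrap until returning to start. Resulting hull: (-7, -6), (9, -10), (5, 6), (-2, 1), (-3, 0).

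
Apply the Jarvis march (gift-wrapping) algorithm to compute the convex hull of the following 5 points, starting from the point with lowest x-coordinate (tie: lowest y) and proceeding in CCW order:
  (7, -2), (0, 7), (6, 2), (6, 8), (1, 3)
Hull (CCW) = [(0, 7), (1, 3), (7, -2), (6, 8)]

Jarvis march: at each step, from the current hull vertex p, select the next vertex q as the point such that every other point lies strictly to the left of (or on) the directed line p → q. (Equivalently: for every other point r, the cross product (q − p) × (r − p) ≥ 0.)
Starting point (lowest x, tie lowest y): (0, 7). Wrap until returning to start. Resulting hull: (0, 7), (1, 3), (7, -2), (6, 8).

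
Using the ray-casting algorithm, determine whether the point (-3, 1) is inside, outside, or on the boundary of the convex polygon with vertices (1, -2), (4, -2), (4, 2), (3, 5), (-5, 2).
The point (-3, 1) lies strictly inside the polygon

Cast a horizontal ray to the right from the query point and count how many polygon edges it crosses (each edge strictly once or zero times, handled with the usual half-open convention). 
Parity of crossings → odd ⇒ inside.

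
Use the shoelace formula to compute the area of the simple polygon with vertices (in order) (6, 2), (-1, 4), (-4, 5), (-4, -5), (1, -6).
Area = 72

Shoelace formula: Area = (1/2) |Σ_i (x_i · y_{i+1} − x_{i+1} · y_i)| (indices mod n). Compute each cross term:
  (6)(4) − (-1)(2) = 26
  (-1)(5) − (-4)(4) = 11
  (-4)(-5) − (-4)(5) = 40
  (-4)(-6) − (1)(-5) = 29
  (1)(2) − (6)(-6) = 38
Sum = 144, so (signed) Area = 144/2 = 72, |Area| = 72.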